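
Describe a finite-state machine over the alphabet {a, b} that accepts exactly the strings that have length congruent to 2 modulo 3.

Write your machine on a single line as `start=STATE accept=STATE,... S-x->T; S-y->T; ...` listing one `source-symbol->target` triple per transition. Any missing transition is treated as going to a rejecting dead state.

start=q0; accept=q2; q0-a->q1; q0-b->q1; q1-a->q2; q1-b->q2; q2-a->q0; q2-b->q0

Count input length modulo 3: every symbol advances one step around the cycle q0 → q1 → q2 → q0. Accept at q2.
A 3-state machine:
        a   b  
>  q0   q1  q1 
   q1   q2  q2 
 * q2   q0  q0 
(> = start, * = accepting)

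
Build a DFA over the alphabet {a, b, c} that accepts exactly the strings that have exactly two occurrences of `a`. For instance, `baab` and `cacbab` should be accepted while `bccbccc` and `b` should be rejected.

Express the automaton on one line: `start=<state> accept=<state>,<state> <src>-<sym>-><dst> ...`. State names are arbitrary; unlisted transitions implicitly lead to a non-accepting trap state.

start=q0 accept=q2 q0-a->q1 q0-b->q0 q0-c->q0 q1-a->q2 q1-b->q1 q1-c->q1 q2-a->q3 q2-b->q2 q2-c->q2 q3-a->q3 q3-b->q3 q3-c->q3

Count `a`s, saturating at 3: states q0 through q2 mean 0 through 2 `a`s seen; q3 means more than 2. Each `a` increments (capped at q3); other symbols loop. Accept from {q2}.
        a   b   c  
>  q0   q1  q0  q0 
   q1   q2  q1  q1 
 * q2   q3  q2  q2 
   q3   q3  q3  q3 
(> = start, * = accepting)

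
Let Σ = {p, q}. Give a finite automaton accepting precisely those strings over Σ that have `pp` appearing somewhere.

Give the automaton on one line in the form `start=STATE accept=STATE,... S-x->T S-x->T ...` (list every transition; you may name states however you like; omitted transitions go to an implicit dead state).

start=s0 accept=s2 s0-p->s1 s0-q->s0 s1-p->s2 s1-q->s0 s2-p->s2 s2-q->s2

Track how much of `pp` has been matched so far: state s0 is no progress, s2 is the absorbing accept state reached once `pp` has occurred. Intermediate states record partial matches; on a mismatch, fall back to the longest reusable overlap.
        p   q  
>  s0   s1  s0 
   s1   s2  s0 
 * s2   s2  s2 
(> = start, * = accepting)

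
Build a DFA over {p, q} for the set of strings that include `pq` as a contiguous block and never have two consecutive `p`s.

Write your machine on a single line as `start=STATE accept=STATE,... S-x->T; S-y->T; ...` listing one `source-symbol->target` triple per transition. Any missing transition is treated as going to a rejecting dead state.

start=S0; accept=S3,S5; S0-p->S1; S0-q->S0; S1-p->S2; S1-q->S3; S2-p->S2; S2-q->S4; S3-p->S5; S3-q->S3; S4-p->S4; S4-q->S4; S5-p->S4; S5-q->S3

Handle the two conditions separately and then intersect. The first has 3 states tracking whether and how much of `pq` has been seen; the second has 3 states tracking partial matches of the forbidden pattern `pp`. A product state is a pair (one from each), accepting exactly when both do.
6 states suffice.
        p   q  
>  S0   S1  S0 
   S1   S2  S3 
   S2   S2  S4 
 * S3   S5  S3 
   S4   S4  S4 
 * S5   S4  S3 
(> = start, * = accepting)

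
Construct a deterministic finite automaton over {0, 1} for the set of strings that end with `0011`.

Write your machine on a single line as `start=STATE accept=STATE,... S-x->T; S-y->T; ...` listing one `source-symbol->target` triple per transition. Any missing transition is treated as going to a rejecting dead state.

Remember how much of `0011` the current input suffix matches. State q0 means no match yet; q1 means the last symbol is `0`; q2 means the last 2 symbols are `00`; q3 means the last 3 symbols are `001`; q4 means the last 4 symbols are `0011`. Only q4 accepts. On a mismatch, fall back to the longest proper suffix that is still a prefix of `0011`.
A 5-state machine:
        0   1  
>  q0   q1  q0 
   q1   q2  q0 
   q2   q2  q3 
   q3   q1  q4 
 * q4   q1  q0 
(> = start, * = accepting)

start=q0; accept=q4; q0-0->q1; q0-1->q0; q1-0->q2; q1-1->q0; q2-0->q2; q2-1->q3; q3-0->q1; q3-1->q4; q4-0->q1; q4-1->q0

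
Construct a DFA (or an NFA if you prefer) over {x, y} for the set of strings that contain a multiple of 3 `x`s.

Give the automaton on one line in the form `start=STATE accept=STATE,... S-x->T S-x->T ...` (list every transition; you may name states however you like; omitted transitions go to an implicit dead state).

start=S0 accept=S0 S0-x->S1 S0-y->S0 S1-x->S2 S1-y->S1 S2-x->S0 S2-y->S2

Keep the running count of `x`s modulo 3: each `x` advances along the cycle S0 → S1 → S2 → S0 while other symbols loop. Accept at S0.
3 states suffice.
        x   y  
>* S0   S1  S0 
   S1   S2  S1 
   S2   S0  S2 
(> = start, * = accepting)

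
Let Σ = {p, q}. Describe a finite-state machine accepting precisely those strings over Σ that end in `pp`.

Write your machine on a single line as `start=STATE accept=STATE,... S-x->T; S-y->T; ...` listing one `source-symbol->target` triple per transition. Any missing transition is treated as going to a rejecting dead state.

Remember how much of `pp` the current input suffix matches. State S0 means no match yet; S1 means the last symbol is `p`; S2 means the last 2 symbols are `pp`. Only S2 accepts. On a mismatch, fall back to the longest proper suffix that is still a prefix of `pp`.
A 3-state machine:
        p   q  
>  S0   S1  S0 
   S1   S2  S0 
 * S2   S2  S0 
(> = start, * = accepting)

start=S0; accept=S2; S0-p->S1; S0-q->S0; S1-p->S2; S1-q->S0; S2-p->S2; S2-q->S0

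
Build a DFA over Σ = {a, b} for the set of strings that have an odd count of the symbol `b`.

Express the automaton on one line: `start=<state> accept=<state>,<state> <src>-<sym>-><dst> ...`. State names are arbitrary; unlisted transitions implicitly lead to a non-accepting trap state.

Keep the running count of `b`s modulo 2: each `b` advances along the cycle s0 → s1 → s0 while other symbols loop. Accept at s1.
With 2 states:
        a   b  
>  s0   s0  s1 
 * s1   s1  s0 
(> = start, * = accepting)

start=s0 accept=s1 s0-a->s0 s0-b->s1 s1-a->s1 s1-b->s0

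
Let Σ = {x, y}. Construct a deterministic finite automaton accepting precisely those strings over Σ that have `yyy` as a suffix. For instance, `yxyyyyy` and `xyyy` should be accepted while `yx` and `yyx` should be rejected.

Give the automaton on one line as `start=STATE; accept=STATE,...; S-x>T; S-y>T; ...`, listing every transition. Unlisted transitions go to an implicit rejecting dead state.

Remember how much of `yyy` the current input suffix matches. State q0 means no match yet; q1 means the last symbol is `y`; q2 means the last 2 symbols are `yy`; q3 means the last 3 symbols are `yyy`. Only q3 accepts. On a mismatch, fall back to the longest proper suffix that is still a prefix of `yyy`.
With 4 states:
        x   y  
>  q0   q0  q1 
   q1   q0  q2 
   q2   q0  q3 
 * q3   q0  q3 
(> = start, * = accepting)

start=q0; accept=q3; q0-x>q0; q0-y>q1; q1-x>q0; q1-y>q2; q2-x>q0; q2-y>q3; q3-x>q0; q3-y>q3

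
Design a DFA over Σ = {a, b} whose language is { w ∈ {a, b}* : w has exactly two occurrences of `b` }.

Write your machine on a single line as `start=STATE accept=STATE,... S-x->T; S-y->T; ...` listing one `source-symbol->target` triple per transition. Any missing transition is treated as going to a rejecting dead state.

start=s0; accept=s2; s0-a->s0; s0-b->s1; s1-a->s1; s1-b->s2; s2-a->s2; s2-b->s3; s3-a->s3; s3-b->s3

Only the number of `b`s matters, and only up to 3. Make a chain s0 → s1 → s2 → s3 advanced by each `b` (with s3 absorbing); every other symbol self-loops. The accepting set is {s2}.
4 states suffice.
        a   b  
>  s0   s0  s1 
   s1   s1  s2 
 * s2   s2  s3 
   s3   s3  s3 
(> = start, * = accepting)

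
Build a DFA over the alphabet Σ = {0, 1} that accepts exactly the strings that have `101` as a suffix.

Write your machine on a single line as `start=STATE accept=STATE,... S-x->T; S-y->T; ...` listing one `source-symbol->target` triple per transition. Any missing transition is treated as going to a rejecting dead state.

Let each state record the length of the longest suffix of the input read so far that is also a prefix of `101`. q1 means the last symbol is `1`; q2 means the last 2 symbols are `10`; q3 means the last 3 symbols are `101`. Accept only at q3, where the string currently ends in `101`.
        0   1  
>  q0   q0  q1 
   q1   q2  q1 
   q2   q0  q3 
 * q3   q2  q1 
(> = start, * = accepting)

start=q0; accept=q3; q0-0->q0; q0-1->q1; q1-0->q2; q1-1->q1; q2-0->q0; q2-1->q3; q3-0->q2; q3-1->q1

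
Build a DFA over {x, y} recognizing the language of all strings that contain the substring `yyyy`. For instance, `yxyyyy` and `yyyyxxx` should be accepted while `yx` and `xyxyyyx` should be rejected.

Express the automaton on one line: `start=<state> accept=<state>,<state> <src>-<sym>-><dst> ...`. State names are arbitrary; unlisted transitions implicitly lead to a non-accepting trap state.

Track how much of `yyyy` has been matched so far: state q0 is no progress, q4 is the absorbing accept state reached once `yyyy` has occurred. Intermediate states record partial matches; on a mismatch, fall back to the longest reusable overlap.
A 5-state machine:
        x   y  
>  q0   q0  q1 
   q1   q0  q2 
   q2   q0  q3 
   q3   q0  q4 
 * q4   q4  q4 
(> = start, * = accepting)

start=q0 accept=q4 q0-x->q0 q0-y->q1 q1-x->q0 q1-y->q2 q2-x->q0 q2-y->q3 q3-x->q0 q3-y->q4 q4-x->q4 q4-y->q4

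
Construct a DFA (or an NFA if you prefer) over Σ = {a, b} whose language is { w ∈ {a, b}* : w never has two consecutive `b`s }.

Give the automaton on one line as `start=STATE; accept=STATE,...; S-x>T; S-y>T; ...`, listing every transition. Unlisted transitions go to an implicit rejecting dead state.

start=q0; accept=q0,q1; q0-a>q0; q0-b>q1; q1-a>q0; q1-b>q2; q2-a>q2; q2-b>q2

This is the complement of 'contains `bb`'. Use the same substring-matching states — q0 through q2 holding how much of `bb` has just been matched — but flip the accepting set: everything except the trap q2 accepts.
        a   b  
>* q0   q0  q1 
 * q1   q0  q2 
   q2   q2  q2 
(> = start, * = accepting)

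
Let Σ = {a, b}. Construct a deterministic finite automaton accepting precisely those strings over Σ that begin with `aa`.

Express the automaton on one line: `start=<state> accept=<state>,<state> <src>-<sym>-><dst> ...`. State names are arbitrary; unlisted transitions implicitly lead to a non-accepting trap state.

start=s0 accept=s2 s0-a->s1 s0-b->s3 s1-a->s2 s1-b->s3 s2-a->s2 s2-b->s2 s3-a->s3 s3-b->s3

Check the first 2 symbols one by one: s0 through s1 record how many have matched `aa` so far; any wrong symbol goes to the dead state s3. After all 2 match we enter the accepting sink s2.
4 states suffice.
        a   b  
>  s0   s1  s3 
   s1   s2  s3 
 * s2   s2  s2 
   s3   s3  s3 
(> = start, * = accepting)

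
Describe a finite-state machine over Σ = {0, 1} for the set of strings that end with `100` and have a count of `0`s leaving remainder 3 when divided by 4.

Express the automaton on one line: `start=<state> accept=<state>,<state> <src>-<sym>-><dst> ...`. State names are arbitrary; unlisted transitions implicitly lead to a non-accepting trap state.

Run two small machines in parallel and take their product. One (4 states) tracks how much of the suffix `100` has currently been matched; the other (4 states) tracks the count of `0`s modulo 4. Each combined state is a pair, one component from each; accept when both components accept.
16 states suffice.
          0    1  
>  q0     q1   q2 
   q1     q3   q4 
   q2     q5   q2 
   q3     q6   q7 
   q4     q8   q4 
   q5     q9   q4 
   q6     q0  q10 
   q7    q11   q7 
   q8    q12   q7 
   q9     q6   q7 
   q10   q13  q10 
   q11   q14  q10 
 * q12    q0  q10 
   q13   q15   q2 
   q14    q1   q2 
   q15    q3   q4 
(> = start, * = accepting)

start=q0 accept=q12 q0-0->q1 q0-1->q2 q1-0->q3 q1-1->q4 q2-0->q5 q2-1->q2 q3-0->q6 q3-1->q7 q4-0->q8 q4-1->q4 q5-0->q9 q5-1->q4 q6-0->q0 q6-1->q10 q7-0->q11 q7-1->q7 q8-0->q12 q8-1->q7 q9-0->q6 q9-1->q7 q10-0->q13 q10-1->q10 q11-0->q14 q11-1->q10 q12-0->q0 q12-1->q10 q13-0->q15 q13-1->q2 q14-0->q1 q14-1->q2 q15-0->q3 q15-1->q4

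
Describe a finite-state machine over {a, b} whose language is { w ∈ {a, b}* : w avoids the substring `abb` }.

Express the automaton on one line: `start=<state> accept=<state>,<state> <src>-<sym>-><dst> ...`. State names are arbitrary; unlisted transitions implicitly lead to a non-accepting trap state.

This is the complement of 'contains `abb`'. Use the same substring-matching states — S0 through S3 holding how much of `abb` has just been matched — but flip the accepting set: everything except the trap S3 accepts.
        a   b  
>* S0   S1  S0 
 * S1   S1  S2 
 * S2   S1  S3 
   S3   S3  S3 
(> = start, * = accepting)

start=S0 accept=S0,S1,S2 S0-a->S1 S0-b->S0 S1-a->S1 S1-b->S2 S2-a->S1 S2-b->S3 S3-a->S3 S3-b->S3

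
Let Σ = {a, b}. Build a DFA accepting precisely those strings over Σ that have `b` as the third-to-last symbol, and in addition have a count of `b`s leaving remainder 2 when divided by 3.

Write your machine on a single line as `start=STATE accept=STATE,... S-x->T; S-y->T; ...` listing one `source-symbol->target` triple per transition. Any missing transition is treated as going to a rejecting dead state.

start=q0; accept=q5,q6,q10,q13; q0-a->q0; q0-b->q1; q1-a->q2; q1-b->q3; q2-a->q4; q2-b->q5; q3-a->q6; q3-b->q7; q4-a->q4; q4-b->q8; q5-a->q9; q5-b->q7; q6-a->q10; q6-b->q7; q7-a->q0; q7-b->q11; q8-a->q9; q8-b->q7; q9-a->q10; q9-b->q7; q10-a->q12; q10-b->q7; q11-a->q2; q11-b->q13; q12-a->q12; q12-b->q7; q13-a->q6; q13-b->q7

Run two small machines in parallel and take their product. One (15 states) tracks the last 3 symbols read; the other (3 states) tracks the count of `b`s modulo 3. Each combined state is a pair, one component from each; accept when both components accept. After merging equivalent states the machine shrinks.
          a    b  
>  q0     q0   q1 
   q1     q2   q3 
   q2     q4   q5 
   q3     q6   q7 
   q4     q4   q8 
 * q5     q9   q7 
 * q6    q10   q7 
   q7     q0  q11 
   q8     q9   q7 
   q9    q10   q7 
 * q10   q12   q7 
   q11    q2  q13 
   q12   q12   q7 
 * q13    q6   q7 
(> = start, * = accepting)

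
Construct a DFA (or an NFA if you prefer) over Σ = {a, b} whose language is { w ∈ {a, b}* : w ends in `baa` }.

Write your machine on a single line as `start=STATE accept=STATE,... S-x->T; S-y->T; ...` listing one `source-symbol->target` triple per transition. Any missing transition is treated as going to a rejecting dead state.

start=S0; accept=S3; S0-a->S0; S0-b->S1; S1-a->S2; S1-b->S1; S2-a->S3; S2-b->S1; S3-a->S0; S3-b->S1

Remember how much of `baa` the current input suffix matches. State S0 means no match yet; S1 means the last symbol is `b`; S2 means the last 2 symbols are `ba`; S3 means the last 3 symbols are `baa`. Only S3 accepts. On a mismatch, fall back to the longest proper suffix that is still a prefix of `baa`.
4 states suffice.
        a   b  
>  S0   S0  S1 
   S1   S2  S1 
   S2   S3  S1 
 * S3   S0  S1 
(> = start, * = accepting)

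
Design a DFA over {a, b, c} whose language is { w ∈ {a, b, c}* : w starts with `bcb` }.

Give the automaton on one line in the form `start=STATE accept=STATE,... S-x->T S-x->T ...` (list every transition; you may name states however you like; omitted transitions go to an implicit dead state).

start=q0 accept=q3 q0-a->q4 q0-b->q1 q0-c->q4 q1-a->q4 q1-b->q4 q1-c->q2 q2-a->q4 q2-b->q3 q2-c->q4 q3-a->q3 q3-b->q3 q3-c->q3 q4-a->q4 q4-b->q4 q4-c->q4

Check the first 3 symbols one by one: q0 through q2 record how many have matched `bcb` so far; any wrong symbol goes to the dead state q4. After all 3 match we enter the accepting sink q3.
        a   b   c  
>  q0   q4  q1  q4 
   q1   q4  q4  q2 
   q2   q4  q3  q4 
 * q3   q3  q3  q3 
   q4   q4  q4  q4 
(> = start, * = accepting)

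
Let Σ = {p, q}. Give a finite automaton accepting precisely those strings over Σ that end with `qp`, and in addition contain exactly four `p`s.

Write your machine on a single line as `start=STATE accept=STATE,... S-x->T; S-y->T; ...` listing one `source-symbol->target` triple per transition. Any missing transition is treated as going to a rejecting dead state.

Build one automaton per condition and run them in lockstep. One (3 states) tracks how much of the suffix `qp` has currently been matched; the other (6 states) tracks the count of `p`s, saturating at 5. Each combined state is a pair, one component from each; accept when both components accept. Minimizing collapses redundant product states.
7 states suffice.
        p   q  
>  S0   S1  S0 
   S1   S2  S1 
   S2   S3  S2 
   S3   S4  S5 
   S4   S4  S4 
   S5   S6  S5 
 * S6   S4  S4 
(> = start, * = accepting)

start=S0; accept=S6; S0-p->S1; S0-q->S0; S1-p->S2; S1-q->S1; S2-p->S3; S2-q->S2; S3-p->S4; S3-q->S5; S4-p->S4; S4-q->S4; S5-p->S6; S5-q->S5; S6-p->S4; S6-q->S4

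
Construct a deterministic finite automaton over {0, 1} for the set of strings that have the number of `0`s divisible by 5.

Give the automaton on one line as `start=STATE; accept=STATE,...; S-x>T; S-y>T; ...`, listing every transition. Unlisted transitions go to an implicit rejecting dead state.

The only thing that matters is how many `0`s have appeared, reduced mod 5. Use one state per residue: A for 0, …, E for 4. Reading `0` moves to the next residue; anything else stays put. A is accepting.
With 5 states:
       0  1 
>* A   B  A 
   B   C  B 
   C   D  C 
   D   E  D 
   E   A  E 
(> = start, * = accepting)

start=A; accept=A; A-0>B; A-1>A; B-0>C; B-1>B; C-0>D; C-1>C; D-0>E; D-1>D; E-0>A; E-1>E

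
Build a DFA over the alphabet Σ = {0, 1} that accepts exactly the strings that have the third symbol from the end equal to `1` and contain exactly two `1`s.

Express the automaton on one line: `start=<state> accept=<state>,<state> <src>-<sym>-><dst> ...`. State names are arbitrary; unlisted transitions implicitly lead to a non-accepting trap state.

Handle the two conditions separately and then intersect. One (15 states) tracks the last 3 symbols read; the other (4 states) tracks the count of `1`s, saturating at 3. Each combined state is a pair, one component from each; accept when both components accept. After merging equivalent states the machine shrinks.
With 11 states:
          0    1  
>  q0     q0   q1 
   q1     q2   q3 
   q2     q4   q5 
   q3     q6   q7 
   q4     q4   q8 
 * q5     q9   q7 
 * q6    q10   q7 
   q7     q7   q7 
   q8     q9   q7 
   q9    q10   q7 
 * q10    q7   q7 
(> = start, * = accepting)

start=q0 accept=q5,q6,q10 q0-0->q0 q0-1->q1 q1-0->q2 q1-1->q3 q2-0->q4 q2-1->q5 q3-0->q6 q3-1->q7 q4-0->q4 q4-1->q8 q5-0->q9 q5-1->q7 q6-0->q10 q6-1->q7 q7-0->q7 q7-1->q7 q8-0->q9 q8-1->q7 q9-0->q10 q9-1->q7 q10-0->q7 q10-1->q7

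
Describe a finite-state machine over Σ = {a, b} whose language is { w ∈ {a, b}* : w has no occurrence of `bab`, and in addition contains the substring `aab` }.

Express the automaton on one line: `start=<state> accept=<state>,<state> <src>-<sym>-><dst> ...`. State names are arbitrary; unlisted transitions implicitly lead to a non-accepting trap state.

Run two small machines in parallel and take their product. The first has 4 states tracking partial matches of the forbidden pattern `bab`; the second has 4 states tracking whether and how much of `aab` has been seen. A product state is a pair (one from each), accepting exactly when both do. Minimizing collapses redundant product states.
        a   b  
>  q0   q1  q2 
   q1   q3  q2 
   q2   q4  q2 
   q3   q3  q5 
   q4   q3  q6 
 * q5   q7  q5 
   q6   q6  q6 
 * q7   q8  q6 
 * q8   q8  q5 
(> = start, * = accepting)

start=q0 accept=q5,q7,q8 q0-a->q1 q0-b->q2 q1-a->q3 q1-b->q2 q2-a->q4 q2-b->q2 q3-a->q3 q3-b->q5 q4-a->q3 q4-b->q6 q5-a->q7 q5-b->q5 q6-a->q6 q6-b->q6 q7-a->q8 q7-b->q6 q8-a->q8 q8-b->q5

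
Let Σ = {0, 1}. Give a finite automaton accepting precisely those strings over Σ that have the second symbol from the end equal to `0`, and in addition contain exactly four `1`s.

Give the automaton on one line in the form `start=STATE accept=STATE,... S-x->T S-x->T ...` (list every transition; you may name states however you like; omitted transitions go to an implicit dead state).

start=q0 accept=q6,q9 q0-0->q0 q0-1->q1 q1-0->q1 q1-1->q2 q2-0->q2 q2-1->q3 q3-0->q4 q3-1->q5 q4-0->q4 q4-1->q6 q5-0->q7 q5-1->q8 q6-0->q7 q6-1->q8 q7-0->q9 q7-1->q8 q8-0->q8 q8-1->q8 q9-0->q9 q9-1->q8

Handle the two conditions separately and then intersect. One (7 states) tracks the last 2 symbols read; the other (6 states) tracks the count of `1`s, saturating at 5. Each combined state is a pair, one component from each; accept when both components accept. After merging equivalent states the machine shrinks.
With 10 states:
        0   1  
>  q0   q0  q1 
   q1   q1  q2 
   q2   q2  q3 
   q3   q4  q5 
   q4   q4  q6 
   q5   q7  q8 
 * q6   q7  q8 
   q7   q9  q8 
   q8   q8  q8 
 * q9   q9  q8 
(> = start, * = accepting)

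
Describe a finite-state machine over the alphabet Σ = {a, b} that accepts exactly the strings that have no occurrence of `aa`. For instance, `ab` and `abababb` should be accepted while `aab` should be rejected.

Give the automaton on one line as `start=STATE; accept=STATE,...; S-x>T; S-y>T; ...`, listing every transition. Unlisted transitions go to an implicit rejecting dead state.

start=S0; accept=S0,S1; S0-a>S1; S0-b>S0; S1-a>S2; S1-b>S0; S2-a>S2; S2-b>S2

Track partial matches of the forbidden pattern `aa`. State S2 is a dead state reached once `aa` has occurred; every other state accepts. S0 means no part of `aa` is currently matched.
With 3 states:
        a   b  
>* S0   S1  S0 
 * S1   S2  S0 
   S2   S2  S2 
(> = start, * = accepting)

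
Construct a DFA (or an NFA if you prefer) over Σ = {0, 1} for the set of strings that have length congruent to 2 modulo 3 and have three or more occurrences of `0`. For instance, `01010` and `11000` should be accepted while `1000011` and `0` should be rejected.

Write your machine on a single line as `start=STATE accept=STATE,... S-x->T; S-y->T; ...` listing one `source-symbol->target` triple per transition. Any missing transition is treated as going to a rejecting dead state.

Build one automaton per condition and run them in lockstep. The first has 3 states tracking the input length modulo 3; the second has 5 states tracking the count of `0`s, saturating at 4. A product state is a pair (one from each), accepting exactly when both do.
          0    1  
>  s0     s1   s2 
   s1     s3   s4 
   s2     s4   s5 
   s3     s6   s7 
   s4     s7   s8 
   s5     s8   s0 
   s6     s9  s10 
   s7    s10  s11 
   s8    s11   s1 
   s9    s12  s12 
   s10   s12  s13 
   s11   s13   s3 
 * s12   s14  s14 
 * s13   s14   s6 
   s14    s9   s9 
(> = start, * = accepting)

start=s0; accept=s12,s13; s0-0->s1; s0-1->s2; s1-0->s3; s1-1->s4; s2-0->s4; s2-1->s5; s3-0->s6; s3-1->s7; s4-0->s7; s4-1->s8; s5-0->s8; s5-1->s0; s6-0->s9; s6-1->s10; s7-0->s10; s7-1->s11; s8-0->s11; s8-1->s1; s9-0->s12; s9-1->s12; s10-0->s12; s10-1->s13; s11-0->s13; s11-1->s3; s12-0->s14; s12-1->s14; s13-0->s14; s13-1->s6; s14-0->s9; s14-1->s9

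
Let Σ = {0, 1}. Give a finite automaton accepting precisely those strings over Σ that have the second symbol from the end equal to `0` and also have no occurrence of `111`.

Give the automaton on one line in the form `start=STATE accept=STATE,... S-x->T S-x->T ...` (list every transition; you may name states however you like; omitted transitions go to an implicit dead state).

start=A accept=D,E A-0->B A-1->C B-0->D B-1->E C-0->B C-1->F D-0->D D-1->E E-0->B E-1->F F-0->B F-1->G G-0->G G-1->G

Handle the two conditions separately and then intersect. One (7 states) tracks the last 2 symbols read; the other (4 states) tracks partial matches of the forbidden pattern `111`. Each combined state is a pair, one component from each; accept when both components accept. After merging equivalent states the machine shrinks.
       0  1 
>  A   B  C 
   B   D  E 
   C   B  F 
 * D   D  E 
 * E   B  F 
   F   B  G 
   G   G  G 
(> = start, * = accepting)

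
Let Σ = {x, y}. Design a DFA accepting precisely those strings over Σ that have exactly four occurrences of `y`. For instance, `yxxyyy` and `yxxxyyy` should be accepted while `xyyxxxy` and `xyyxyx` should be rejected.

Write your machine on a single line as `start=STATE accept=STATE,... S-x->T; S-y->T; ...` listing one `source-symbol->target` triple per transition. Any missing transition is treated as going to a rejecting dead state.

start=s0; accept=s4; s0-x->s0; s0-y->s1; s1-x->s1; s1-y->s2; s2-x->s2; s2-y->s3; s3-x->s3; s3-y->s4; s4-x->s4; s4-y->s5; s5-x->s5; s5-y->s5

Count `y`s, saturating at 5: states s0 through s4 mean 0 through 4 `y`s seen; s5 means more than 4. Each `y` increments (capped at s5); other symbols loop. Accept from {s4}.
6 states suffice.
        x   y  
>  s0   s0  s1 
   s1   s1  s2 
   s2   s2  s3 
   s3   s3  s4 
 * s4   s4  s5 
   s5   s5  s5 
(> = start, * = accepting)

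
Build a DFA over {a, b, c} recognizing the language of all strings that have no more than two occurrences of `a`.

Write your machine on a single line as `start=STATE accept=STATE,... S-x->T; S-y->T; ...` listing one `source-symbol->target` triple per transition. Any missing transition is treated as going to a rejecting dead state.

Only the number of `a`s matters, and only up to 3. Make a chain q0 → q1 → q2 → q3 advanced by each `a` (with q3 absorbing); every other symbol self-loops. The accepting set is {q0, q1, q2}.
        a   b   c  
>* q0   q1  q0  q0 
 * q1   q2  q1  q1 
 * q2   q3  q2  q2 
   q3   q3  q3  q3 
(> = start, * = accepting)

start=q0; accept=q0,q1,q2; q0-a->q1; q0-b->q0; q0-c->q0; q1-a->q2; q1-b->q1; q1-c->q1; q2-a->q3; q2-b->q2; q2-c->q2; q3-a->q3; q3-b->q3; q3-c->q3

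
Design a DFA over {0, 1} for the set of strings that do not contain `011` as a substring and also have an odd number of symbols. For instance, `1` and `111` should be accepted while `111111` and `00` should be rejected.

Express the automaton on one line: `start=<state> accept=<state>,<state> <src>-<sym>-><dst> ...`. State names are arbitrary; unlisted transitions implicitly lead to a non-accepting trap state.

start=q0 accept=q1,q2,q5 q0-0->q1 q0-1->q2 q1-0->q3 q1-1->q4 q2-0->q3 q2-1->q0 q3-0->q1 q3-1->q5 q4-0->q1 q4-1->q6 q5-0->q3 q5-1->q6 q6-0->q6 q6-1->q6

Run two small machines in parallel and take their product. One (4 states) tracks partial matches of the forbidden pattern `011`; the other (2 states) tracks the input length modulo 2. Each combined state is a pair, one component from each; accept when both components accept. After merging equivalent states the machine shrinks.
7 states suffice.
        0   1  
>  q0   q1  q2 
 * q1   q3  q4 
 * q2   q3  q0 
   q3   q1  q5 
   q4   q1  q6 
 * q5   q3  q6 
   q6   q6  q6 
(> = start, * = accepting)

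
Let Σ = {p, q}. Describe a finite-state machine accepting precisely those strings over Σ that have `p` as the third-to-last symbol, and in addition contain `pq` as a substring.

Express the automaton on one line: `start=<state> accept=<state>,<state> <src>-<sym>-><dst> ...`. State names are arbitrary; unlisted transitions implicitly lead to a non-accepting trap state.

Run two small machines in parallel and take their product. One (15 states) tracks the last 3 symbols read; the other (3 states) tracks whether and how much of `pq` has been seen. Each combined state is a pair, one component from each; accept when both components accept. Minimizing collapses redundant product states.
          p    q  
>  S0     S1   S0 
   S1     S2   S3 
   S2     S2   S4 
   S3     S5   S6 
 * S4     S5   S6 
 * S5     S7   S3 
 * S6     S8   S9 
   S7    S10   S4 
   S8     S7   S3 
   S9     S8   S9 
 * S10   S10   S4 
(> = start, * = accepting)

start=S0 accept=S4,S5,S6,S10 S0-p->S1 S0-q->S0 S1-p->S2 S1-q->S3 S2-p->S2 S2-q->S4 S3-p->S5 S3-q->S6 S4-p->S5 S4-q->S6 S5-p->S7 S5-q->S3 S6-p->S8 S6-q->S9 S7-p->S10 S7-q->S4 S8-p->S7 S8-q->S3 S9-p->S8 S9-q->S9 S10-p->S10 S10-q->S4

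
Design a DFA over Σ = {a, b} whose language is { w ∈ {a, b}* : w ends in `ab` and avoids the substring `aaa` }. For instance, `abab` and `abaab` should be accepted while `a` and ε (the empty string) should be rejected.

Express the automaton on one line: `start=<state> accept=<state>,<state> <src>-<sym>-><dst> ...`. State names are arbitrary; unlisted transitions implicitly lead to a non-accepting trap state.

Build one automaton per condition and run them in lockstep. The first has 3 states tracking how much of the suffix `ab` has currently been matched; the second has 4 states tracking partial matches of the forbidden pattern `aaa`. A product state is a pair (one from each), accepting exactly when both do.
        a   b  
>  s0   s1  s0 
   s1   s2  s3 
   s2   s4  s3 
 * s3   s1  s0 
   s4   s4  s5 
   s5   s4  s6 
   s6   s4  s6 
(> = start, * = accepting)

start=s0 accept=s3 s0-a->s1 s0-b->s0 s1-a->s2 s1-b->s3 s2-a->s4 s2-b->s3 s3-a->s1 s3-b->s0 s4-a->s4 s4-b->s5 s5-a->s4 s5-b->s6 s6-a->s4 s6-b->s6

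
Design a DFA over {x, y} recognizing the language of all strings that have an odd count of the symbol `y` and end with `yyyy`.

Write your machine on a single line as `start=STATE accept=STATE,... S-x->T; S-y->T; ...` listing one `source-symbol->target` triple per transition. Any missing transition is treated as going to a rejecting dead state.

Build one automaton per condition and run them in lockstep. The first has 2 states tracking the count of `y`s modulo 2; the second has 5 states tracking how much of the suffix `yyyy` has currently been matched. A product state is a pair (one from each), accepting exactly when both do. After merging equivalent states the machine shrinks.
A 6-state machine:
        x   y  
>  S0   S0  S1 
   S1   S1  S2 
   S2   S0  S3 
   S3   S1  S4 
   S4   S0  S5 
 * S5   S1  S4 
(> = start, * = accepting)

start=S0; accept=S5; S0-x->S0; S0-y->S1; S1-x->S1; S1-y->S2; S2-x->S0; S2-y->S3; S3-x->S1; S3-y->S4; S4-x->S0; S4-y->S5; S5-x->S1; S5-y->S4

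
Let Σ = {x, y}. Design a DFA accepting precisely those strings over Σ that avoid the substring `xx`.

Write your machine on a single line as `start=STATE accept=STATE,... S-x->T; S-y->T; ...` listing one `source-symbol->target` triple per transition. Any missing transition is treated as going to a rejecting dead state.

start=S0; accept=S0,S1; S0-x->S1; S0-y->S0; S1-x->S2; S1-y->S0; S2-x->S2; S2-y->S2

Track partial matches of the forbidden pattern `xx`. State S2 is a dead state reached once `xx` has occurred; every other state accepts. S0 means no part of `xx` is currently matched.
        x   y  
>* S0   S1  S0 
 * S1   S2  S0 
   S2   S2  S2 
(> = start, * = accepting)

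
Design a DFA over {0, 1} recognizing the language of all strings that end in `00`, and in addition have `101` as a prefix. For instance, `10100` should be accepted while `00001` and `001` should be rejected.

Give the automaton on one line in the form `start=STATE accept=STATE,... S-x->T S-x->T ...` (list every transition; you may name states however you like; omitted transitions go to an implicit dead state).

start=S0 accept=S6 S0-0->S1 S0-1->S2 S1-0->S1 S1-1->S1 S2-0->S3 S2-1->S1 S3-0->S1 S3-1->S4 S4-0->S5 S4-1->S4 S5-0->S6 S5-1->S4 S6-0->S6 S6-1->S4

Run two small machines in parallel and take their product. The first has 3 states tracking how much of the suffix `00` has currently been matched; the second has 5 states tracking whether the input so far still matches the prefix `101`. A product state is a pair (one from each), accepting exactly when both do. Equivalent product states are then merged.
A 7-state machine:
        0   1  
>  S0   S1  S2 
   S1   S1  S1 
   S2   S3  S1 
   S3   S1  S4 
   S4   S5  S4 
   S5   S6  S4 
 * S6   S6  S4 
(> = start, * = accepting)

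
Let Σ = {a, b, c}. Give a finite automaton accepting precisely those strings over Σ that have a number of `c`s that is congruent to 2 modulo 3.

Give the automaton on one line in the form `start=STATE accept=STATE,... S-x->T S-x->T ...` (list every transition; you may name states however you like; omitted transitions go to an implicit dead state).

The only thing that matters is how many `c`s have appeared, reduced mod 3. Use one state per residue: S0 for 0, …, S2 for 2. Reading `c` moves to the next residue; anything else stays put. S2 is accepting.
        a   b   c  
>  S0   S0  S0  S1 
   S1   S1  S1  S2 
 * S2   S2  S2  S0 
(> = start, * = accepting)

start=S0 accept=S2 S0-a->S0 S0-b->S0 S0-c->S1 S1-a->S1 S1-b->S1 S1-c->S2 S2-a->S2 S2-b->S2 S2-c->S0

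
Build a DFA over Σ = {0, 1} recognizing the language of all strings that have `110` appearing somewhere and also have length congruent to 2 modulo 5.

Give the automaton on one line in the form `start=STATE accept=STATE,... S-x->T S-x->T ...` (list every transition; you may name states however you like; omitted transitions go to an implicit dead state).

Handle the two conditions separately and then intersect. One (4 states) tracks whether and how much of `110` has been seen; the other (5 states) tracks the input length modulo 5. Each combined state is a pair, one component from each; accept when both components accept.
With 20 states:
          0    1  
>  q0     q1   q2 
   q1     q3   q4 
   q2     q3   q5 
   q3     q6   q7 
   q4     q6   q8 
   q5     q9   q8 
   q6    q10  q11 
   q7    q10  q12 
   q8    q13  q12 
   q9    q13  q13 
   q10    q0  q14 
   q11    q0  q15 
   q12   q16  q15 
   q13   q16  q16 
   q14    q1  q17 
   q15   q18  q17 
   q16   q18  q18 
   q17   q19   q5 
   q18   q19  q19 
 * q19    q9   q9 
(> = start, * = accepting)

start=q0 accept=q19 q0-0->q1 q0-1->q2 q1-0->q3 q1-1->q4 q2-0->q3 q2-1->q5 q3-0->q6 q3-1->q7 q4-0->q6 q4-1->q8 q5-0->q9 q5-1->q8 q6-0->q10 q6-1->q11 q7-0->q10 q7-1->q12 q8-0->q13 q8-1->q12 q9-0->q13 q9-1->q13 q10-0->q0 q10-1->q14 q11-0->q0 q11-1->q15 q12-0->q16 q12-1->q15 q13-0->q16 q13-1->q16 q14-0->q1 q14-1->q17 q15-0->q18 q15-1->q17 q16-0->q18 q16-1->q18 q17-0->q19 q17-1->q5 q18-0->q19 q18-1->q19 q19-0->q9 q19-1->q9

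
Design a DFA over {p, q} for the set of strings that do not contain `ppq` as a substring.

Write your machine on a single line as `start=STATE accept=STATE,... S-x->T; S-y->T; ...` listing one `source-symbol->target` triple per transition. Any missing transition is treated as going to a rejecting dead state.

Track partial matches of the forbidden pattern `ppq`. State S3 is a dead state reached once `ppq` has occurred; every other state accepts. S0 means no part of `ppq` is currently matched.
        p   q  
>* S0   S1  S0 
 * S1   S2  S0 
 * S2   S2  S3 
   S3   S3  S3 
(> = start, * = accepting)

start=S0; accept=S0,S1,S2; S0-p->S1; S0-q->S0; S1-p->S2; S1-q->S0; S2-p->S2; S2-q->S3; S3-p->S3; S3-q->S3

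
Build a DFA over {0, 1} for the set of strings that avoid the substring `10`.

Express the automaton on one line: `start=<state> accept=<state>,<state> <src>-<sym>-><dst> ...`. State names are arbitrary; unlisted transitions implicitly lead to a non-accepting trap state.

start=S0 accept=S0,S1 S0-0->S0 S0-1->S1 S1-0->S2 S1-1->S1 S2-0->S2 S2-1->S2

Track partial matches of the forbidden pattern `10`. State S2 is a dead state reached once `10` has occurred; every other state accepts. S0 means no part of `10` is currently matched.
A 3-state machine:
        0   1  
>* S0   S0  S1 
 * S1   S2  S1 
   S2   S2  S2 
(> = start, * = accepting)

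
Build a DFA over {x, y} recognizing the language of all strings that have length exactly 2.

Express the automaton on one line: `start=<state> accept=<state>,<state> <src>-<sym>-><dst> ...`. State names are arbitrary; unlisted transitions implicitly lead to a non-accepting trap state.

Count input length up to 3: every symbol moves from s0 toward s3, which means 'more than 2' and absorbs. Accept from {s2}.
A 4-state machine:
        x   y  
>  s0   s1  s1 
   s1   s2  s2 
 * s2   s3  s3 
   s3   s3  s3 
(> = start, * = accepting)

start=s0 accept=s2 s0-x->s1 s0-y->s1 s1-x->s2 s1-y->s2 s2-x->s3 s2-y->s3 s3-x->s3 s3-y->s3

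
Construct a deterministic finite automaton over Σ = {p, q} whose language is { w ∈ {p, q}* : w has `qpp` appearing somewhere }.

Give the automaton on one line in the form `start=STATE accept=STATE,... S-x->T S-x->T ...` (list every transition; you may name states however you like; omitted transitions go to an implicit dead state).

start=s0 accept=s3 s0-p->s0 s0-q->s1 s1-p->s2 s1-q->s1 s2-p->s3 s2-q->s1 s3-p->s3 s3-q->s3

Track how much of `qpp` has been matched so far: state s0 is no progress, s3 is the absorbing accept state reached once `qpp` has occurred. Intermediate states record partial matches; on a mismatch, fall back to the longest reusable overlap.
4 states suffice.
        p   q  
>  s0   s0  s1 
   s1   s2  s1 
   s2   s3  s1 
 * s3   s3  s3 
(> = start, * = accepting)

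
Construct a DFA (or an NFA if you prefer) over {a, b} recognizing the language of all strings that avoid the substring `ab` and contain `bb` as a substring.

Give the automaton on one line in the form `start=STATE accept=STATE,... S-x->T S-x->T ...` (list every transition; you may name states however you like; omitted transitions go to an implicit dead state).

Handle the two conditions separately and then intersect. One (3 states) tracks partial matches of the forbidden pattern `ab`; the other (3 states) tracks whether and how much of `bb` has been seen. Each combined state is a pair, one component from each; accept when both components accept. Minimizing collapses redundant product states.
        a   b  
>  s0   s1  s2 
   s1   s1  s1 
   s2   s1  s3 
 * s3   s4  s3 
 * s4   s4  s1 
(> = start, * = accepting)

start=s0 accept=s3,s4 s0-a->s1 s0-b->s2 s1-a->s1 s1-b->s1 s2-a->s1 s2-b->s3 s3-a->s4 s3-b->s3 s4-a->s4 s4-b->s1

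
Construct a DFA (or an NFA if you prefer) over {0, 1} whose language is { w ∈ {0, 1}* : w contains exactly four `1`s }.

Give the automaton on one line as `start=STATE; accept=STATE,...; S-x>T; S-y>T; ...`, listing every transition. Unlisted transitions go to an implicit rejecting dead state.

Count `1`s, saturating at 5: states A through E mean 0 through 4 `1`s seen; F means more than 4. Each `1` increments (capped at F); other symbols loop. Accept from {E}.
With 6 states:
       0  1 
>  A   A  B 
   B   B  C 
   C   C  D 
   D   D  E 
 * E   E  F 
   F   F  F 
(> = start, * = accepting)

start=A; accept=E; A-0>A; A-1>B; B-0>B; B-1>C; C-0>C; C-1>D; D-0>D; D-1>E; E-0>E; E-1>F; F-0>F; F-1>F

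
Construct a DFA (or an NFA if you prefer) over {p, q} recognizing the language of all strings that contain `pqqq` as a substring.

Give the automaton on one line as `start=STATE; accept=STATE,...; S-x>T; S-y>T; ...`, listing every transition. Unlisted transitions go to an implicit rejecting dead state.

Track how much of `pqqq` has been matched so far: state A is no progress, E is the absorbing accept state reached once `pqqq` has occurred. Intermediate states record partial matches; on a mismatch, fall back to the longest reusable overlap.
With 5 states:
       p  q 
>  A   B  A 
   B   B  C 
   C   B  D 
   D   B  E 
 * E   E  E 
(> = start, * = accepting)

start=A; accept=E; A-p>B; A-q>A; B-p>B; B-q>C; C-p>B; C-q>D; D-p>B; D-q>E; E-p>E; E-q>E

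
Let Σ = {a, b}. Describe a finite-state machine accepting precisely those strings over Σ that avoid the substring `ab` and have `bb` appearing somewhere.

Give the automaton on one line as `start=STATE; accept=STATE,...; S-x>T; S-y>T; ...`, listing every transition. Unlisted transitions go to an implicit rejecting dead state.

Run two small machines in parallel and take their product. The first has 3 states tracking partial matches of the forbidden pattern `ab`; the second has 3 states tracking whether and how much of `bb` has been seen. A product state is a pair (one from each), accepting exactly when both do.
An 8-state machine:
        a   b  
>  q0   q1  q2 
   q1   q1  q3 
   q2   q1  q4 
   q3   q5  q6 
 * q4   q7  q4 
   q5   q5  q3 
   q6   q6  q6 
 * q7   q7  q6 
(> = start, * = accepting)

start=q0; accept=q4,q7; q0-a>q1; q0-b>q2; q1-a>q1; q1-b>q3; q2-a>q1; q2-b>q4; q3-a>q5; q3-b>q6; q4-a>q7; q4-b>q4; q5-a>q5; q5-b>q3; q6-a>q6; q6-b>q6; q7-a>q7; q7-b>q6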